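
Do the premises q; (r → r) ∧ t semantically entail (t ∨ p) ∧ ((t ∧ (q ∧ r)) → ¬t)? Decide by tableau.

No

Initial set: {q; ((r → r) ∧ t); ¬((t ∨ p) ∧ ((t ∧ (q ∧ r)) → ¬t))}.
((r → r) ∧ t): α-rule — add (r → r), t.
¬((t ∨ p) ∧ ((t ∧ (q ∧ r)) → ¬t)): β-rule — branch into ¬(t ∨ p)  //  ¬((t ∧ (q ∧ r)) → ¬t).
  branch 1 (add ¬(t ∨ p)):
    ¬(t ∨ p): α-rule — add ¬t, ¬p.
    × closes — contains both t and ¬t.
  branch 2 (add ¬((t ∧ (q ∧ r)) → ¬t)):
    ¬((t ∧ (q ∧ r)) → ¬t): α-rule — add (t ∧ (q ∧ r)), ¬¬t.
    (t ∧ (q ∧ r)): α-rule — add t, (q ∧ r).
    (q ∧ r): α-rule — add q, r.
    (r → r): β-rule — branch into ¬r  //  r.
      branch 2.1 (add ¬r):
        × closes — contains both r and ¬r.
      branch 2.2 (add r):
        ○ open, literals {q=true, r=true, t=true}.
2 branches closed, 1 open.
An open branch gives a countermodel: q=true, r=true, t=true (unmentioned atoms arbitrary); the premises hold there but the conclusion fails.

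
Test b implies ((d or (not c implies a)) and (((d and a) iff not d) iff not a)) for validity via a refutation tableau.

Not valid

Assume the negation and expand:
Initial set: {not (b implies ((d or (not c implies a)) and (((d and a) iff not d) iff not a)))}.
not (b implies ((d or (not c implies a)) and (((d and a) iff not d) iff not a))): α-rule — add b, not ((d or (not c implies a)) and (((d and a) iff not d) iff not a)).
not ((d or (not c implies a)) and (((d and a) iff not d) iff not a)): β-rule — branch into not (d or (not c implies a))  //  not (((d and a) iff not d) iff not a).
  branch 1 (add not (d or (not c implies a))):
    not (d or (not c implies a)): α-rule — add not d, not (not c implies a).
    not (not c implies a): α-rule — add not c, not a.
    ○ open, literals {a=false, b=true, c=false, d=false}.
  branch 2 (add not (((d and a) iff not d) iff not a)):
    not (((d and a) iff not d) iff not a): β-rule — branch into ((d and a) iff not d), not not a  //  not ((d and a) iff not d), not a.
      branch 2.1 (add ((d and a) iff not d), not not a):
        ((d and a) iff not d): β-rule — branch into (d and a), not d  //  not (d and a), not not d.
          branch 2.1.1 (add (d and a), not d):
            (d and a): α-rule — add d, a.
            × closes — contains both d and not d.
          branch 2.1.2 (add not (d and a), not not d):
            not (d and a): β-rule — branch into not d  //  not a.
              branch 2.1.2.1 (add not d):
                × closes — contains both d and not d.
              branch 2.1.2.2 (add not a):
                × closes — contains both a and not a.
      branch 2.2 (add not ((d and a) iff not d), not a):
        not ((d and a) iff not d): β-rule — branch into (d and a), not not d  //  not (d and a), not d.
          branch 2.2.1 (add (d and a), not not d):
            (d and a): α-rule — add d, a.
            × closes — contains both a and not a.
          branch 2.2.2 (add not (d and a), not d):
            not (d and a): β-rule — branch into not d  //  not a.
              branch 2.2.2.1 (add not d):
                ○ open, literals {a=false, b=true, d=false}.
              branch 2.2.2.2 (add not a):
                ○ open, literals {a=false, b=true, d=false}.
4 branches closed, 3 open.
An open branch gives a countermodel: a=false, b=true, c=false, d=false (unmentioned atoms arbitrary); under it the original formula is false.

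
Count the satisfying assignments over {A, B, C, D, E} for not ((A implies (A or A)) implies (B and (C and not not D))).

28

Initial set: {not ((A implies (A or A)) implies (B and (C and not not D)))}.
not ((A implies (A or A)) implies (B and (C and not not D))): α-rule — add (A implies (A or A)), not (B and (C and not not D)).
(A implies (A or A)): β-rule — branch into not A  //  (A or A).
  branch 1 (add not A):
    not (B and (C and not not D)): β-rule — branch into not B  //  not (C and not not D).
      branch 1.1 (add not B):
        ○ open, literals {A=F, B=F}.
      branch 1.2 (add not (C and not not D)):
        not (C and not not D): β-rule — branch into not C  //  not not not D.
          branch 1.2.1 (add not C):
            ○ open, literals {A=F, C=F}.
          branch 1.2.2 (add not not not D):
            not not not D: drop double negation, giving not D.
            ○ open, literals {A=F, D=F}.
  branch 2 (add (A or A)):
    not (B and (C and not not D)): β-rule — branch into not B  //  not (C and not not D).
      branch 2.1 (add not B):
        (A or A): β-rule — branch into A  //  A.
          branch 2.1.1 (add A):
            ○ open, literals {A=T, B=F}.
          branch 2.1.2 (add A):
            ○ open, literals {A=T, B=F}.
      branch 2.2 (add not (C and not not D)):
        (A or A): β-rule — branch into A  //  A.
          branch 2.2.1 (add A):
            not (C and not not D): β-rule — branch into not C  //  not not not D.
              branch 2.2.1.1 (add not C):
                ○ open, literals {A=T, C=F}.
              branch 2.2.1.2 (add not not not D):
                not not not D: drop double negation, giving not D.
                ○ open, literals {A=T, D=F}.
          branch 2.2.2 (add A):
            not (C and not not D): β-rule — branch into not C  //  not not not D.
              branch 2.2.2.1 (add not C):
                ○ open, literals {A=T, C=F}.
              branch 2.2.2.2 (add not not not D):
                not not not D: drop double negation, giving not D.
                ○ open, literals {A=T, D=F}.
0 branches closed, 9 open.
Each open branch fixes some atoms; the unmentioned ones are free. Counting distinct full assignments: branch {A=F, B=F} (C, D, E) contributes 8 new; branch {A=F, C=F} (B, D, E) contributes 4 new; branch {A=F, D=F} (B, C, E) contributes 2 new; branch {A=T, B=F} (C, D, E) contributes 8 new; branch {A=T, B=F} (C, D, E) contributes 0 new; branch {A=T, C=F} (B, D, E) contributes 4 new; branch {A=T, D=F} (B, C, E) contributes 2 new; branch {A=T, C=F} (B, D, E) contributes 0 new; branch {A=T, D=F} (B, C, E) contributes 0 new. Total: 28.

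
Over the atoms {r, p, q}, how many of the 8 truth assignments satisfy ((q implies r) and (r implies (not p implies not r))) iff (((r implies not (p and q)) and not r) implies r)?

Initial set: {(((q implies r) and (r implies (not p implies not r))) iff (((r implies not (p and q)) and not r) implies r))}.
(((q implies r) and (r implies (not p implies not r))) iff (((r implies not (p and q)) and not r) implies r)): β-rule — branch into ((q implies r) and (r implies (not p implies not r))), (((r implies not (p and q)) and not r) implies r)  //  not ((q implies r) and (r implies (not p implies not r))), not (((r implies not (p and q)) and not r) implies r).
  branch 1 (add ((q implies r) and (r implies (not p implies not r))), (((r implies not (p and q)) and not r) implies r)):
    ((q implies r) and (r implies (not p implies not r))): α-rule — add (q implies r), (r implies (not p implies not r)).
    (((r implies not (p and q)) and not r) implies r): β-rule — branch into not ((r implies not (p and q)) and not r)  //  r.
      branch 1.1 (add not ((r implies not (p and q)) and not r)):
        (q implies r): β-rule — branch into not q  //  r.
          branch 1.1.1 (add not q):
            (r implies (not p implies not r)): β-rule — branch into not r  //  (not p implies not r).
              branch 1.1.1.1 (add not r):
                not ((r implies not (p and q)) and not r): β-rule — branch into not (r implies not (p and q))  //  not not r.
                  branch 1.1.1.1.1 (add not (r implies not (p and q))):
                    not (r implies not (p and q)): α-rule — add r, not not (p and q).
                    × closes — contains both r and not r.
                  branch 1.1.1.1.2 (add not not r):
                    × closes — contains both r and not r.
              branch 1.1.1.2 (add (not p implies not r)):
                not ((r implies not (p and q)) and not r): β-rule — branch into not (r implies not (p and q))  //  not not r.
                  branch 1.1.1.2.1 (add not (r implies not (p and q))):
                    not (r implies not (p and q)): α-rule — add r, not not (p and q).
                    not not (p and q): α-rule — add p, q.
                    × closes — contains both q and not q.
                  branch 1.1.1.2.2 (add not not r):
                    (not p implies not r): β-rule — branch into not not p  //  not r.
                      branch 1.1.1.2.2.1 (add not not p):
                        ○ open, literals {p=T, q=F, r=T}.
                      branch 1.1.1.2.2.2 (add not r):
                        × closes — contains both r and not r.
          branch 1.1.2 (add r):
            (r implies (not p implies not r)): β-rule — branch into not r  //  (not p implies not r).
              branch 1.1.2.1 (add not r):
                × closes — contains both r and not r.
              branch 1.1.2.2 (add (not p implies not r)):
                not ((r implies not (p and q)) and not r): β-rule — branch into not (r implies not (p and q))  //  not not r.
                  branch 1.1.2.2.1 (add not (r implies not (p and q))):
                    not (r implies not (p and q)): α-rule — add r, not not (p and q).
                    not not (p and q): α-rule — add p, q.
                    (not p implies not r): β-rule — branch into not not p  //  not r.
                      branch 1.1.2.2.1.1 (add not not p):
                        ○ open, literals {p=T, q=T, r=T}.
                      branch 1.1.2.2.1.2 (add not r):
                        × closes — contains both r and not r.
                  branch 1.1.2.2.2 (add not not r):
                    (not p implies not r): β-rule — branch into not not p  //  not r.
                      branch 1.1.2.2.2.1 (add not not p):
                        ○ open, literals {p=T, r=T}.
                      branch 1.1.2.2.2.2 (add not r):
                        × closes — contains both r and not r.
      branch 1.2 (add r):
        (q implies r): β-rule — branch into not q  //  r.
          branch 1.2.1 (add not q):
            (r implies (not p implies not r)): β-rule — branch into not r  //  (not p implies not r).
              branch 1.2.1.1 (add not r):
                × closes — contains both r and not r.
              branch 1.2.1.2 (add (not p implies not r)):
                (not p implies not r): β-rule — branch into not not p  //  not r.
                  branch 1.2.1.2.1 (add not not p):
                    ○ open, literals {p=T, q=F, r=T}.
                  branch 1.2.1.2.2 (add not r):
                    × closes — contains both r and not r.
          branch 1.2.2 (add r):
            (r implies (not p implies not r)): β-rule — branch into not r  //  (not p implies not r).
              branch 1.2.2.1 (add not r):
                × closes — contains both r and not r.
              branch 1.2.2.2 (add (not p implies not r)):
                (not p implies not r): β-rule — branch into not not p  //  not r.
                  branch 1.2.2.2.1 (add not not p):
                    ○ open, literals {p=T, r=T}.
                  branch 1.2.2.2.2 (add not r):
                    × closes — contains both r and not r.
  branch 2 (add not ((q implies r) and (r implies (not p implies not r))), not (((r implies not (p and q)) and not r) implies r)):
    not (((r implies not (p and q)) and not r) implies r): α-rule — add ((r implies not (p and q)) and not r), not r.
    ((r implies not (p and q)) and not r): α-rule — add (r implies not (p and q)), not r.
    not ((q implies r) and (r implies (not p implies not r))): β-rule — branch into not (q implies r)  //  not (r implies (not p implies not r)).
      branch 2.1 (add not (q implies r)):
        not (q implies r): α-rule — add q, not r.
        (r implies not (p and q)): β-rule — branch into not r  //  not (p and q).
          branch 2.1.1 (add not r):
            ○ open, literals {q=T, r=F}.
          branch 2.1.2 (add not (p and q)):
            not (p and q): β-rule — branch into not p  //  not q.
              branch 2.1.2.1 (add not p):
                ○ open, literals {p=F, q=T, r=F}.
              branch 2.1.2.2 (add not q):
                × closes — contains both q and not q.
      branch 2.2 (add not (r implies (not p implies not r))):
        not (r implies (not p implies not r)): α-rule — add r, not (not p implies not r).
        × closes — contains both r and not r.
13 branches closed, 7 open.
Each open branch fixes some atoms; the unmentioned ones are free. Counting distinct full assignments: branch {p=T, q=F, r=T} (none free) contributes 1 new; branch {p=T, q=T, r=T} (none free) contributes 1 new; branch {p=T, r=T} (q) contributes 0 new; branch {p=T, q=F, r=T} (none free) contributes 0 new; branch {p=T, r=T} (q) contributes 0 new; branch {q=T, r=F} (p) contributes 2 new; branch {p=F, q=T, r=F} (none free) contributes 0 new. Total: 4.

4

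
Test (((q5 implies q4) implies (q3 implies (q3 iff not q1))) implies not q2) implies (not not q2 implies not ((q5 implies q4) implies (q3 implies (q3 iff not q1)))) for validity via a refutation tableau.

Valid

Assume the negation and expand:
Initial set: {F ((((q5 implies q4) implies (q3 implies (q3 iff not q1))) implies not q2) implies (not not q2 implies not ((q5 implies q4) implies (q3 implies (q3 iff not q1)))))}.
F ((((q5 implies q4) implies (q3 implies (q3 iff not q1))) implies not q2) implies (not not q2 implies not ((q5 implies q4) implies (q3 implies (q3 iff not q1))))): α-rule — add T (((q5 implies q4) implies (q3 implies (q3 iff not q1))) implies not q2), F (not not q2 implies not ((q5 implies q4) implies (q3 implies (q3 iff not q1)))).
F (not not q2 implies not ((q5 implies q4) implies (q3 implies (q3 iff not q1)))): α-rule — add T not not q2, F not ((q5 implies q4) implies (q3 implies (q3 iff not q1))).
T not not q2: drop double negation, giving T q2.
T (((q5 implies q4) implies (q3 implies (q3 iff not q1))) implies not q2): β-rule — branch into F ((q5 implies q4) implies (q3 implies (q3 iff not q1)))  //  T not q2.
  branch 1 (add F ((q5 implies q4) implies (q3 implies (q3 iff not q1)))):
    F ((q5 implies q4) implies (q3 implies (q3 iff not q1))): α-rule — add T (q5 implies q4), F (q3 implies (q3 iff not q1)).
    F (q3 implies (q3 iff not q1)): α-rule — add T q3, F (q3 iff not q1).
    F not ((q5 implies q4) implies (q3 implies (q3 iff not q1))): β-rule — branch into F (q5 implies q4)  //  T (q3 implies (q3 iff not q1)).
      branch 1.1 (add F (q5 implies q4)):
        F (q5 implies q4): α-rule — add T q5, F q4.
        T (q5 implies q4): β-rule — branch into F q5  //  T q4.
          branch 1.1.1 (add F q5):
            × closes — contains both q5 and not q5.
          branch 1.1.2 (add T q4):
            × closes — contains both q4 and not q4.
      branch 1.2 (add T (q3 implies (q3 iff not q1))):
        T (q5 implies q4): β-rule — branch into F q5  //  T q4.
          branch 1.2.1 (add F q5):
            F (q3 iff not q1): β-rule — branch into T q3, F not q1  //  F q3, T not q1.
              branch 1.2.1.1 (add T q3, F not q1):
                T (q3 implies (q3 iff not q1)): β-rule — branch into F q3  //  T (q3 iff not q1).
                  branch 1.2.1.1.1 (add F q3):
                    × closes — contains both q3 and not q3.
                  branch 1.2.1.1.2 (add T (q3 iff not q1)):
                    T (q3 iff not q1): β-rule — branch into T q3, T not q1  //  F q3, F not q1.
                      branch 1.2.1.1.2.1 (add T q3, T not q1):
                        × closes — contains both q1 and not q1.
                      branch 1.2.1.1.2.2 (add F q3, F not q1):
                        × closes — contains both q3 and not q3.
              branch 1.2.1.2 (add F q3, T not q1):
                × closes — contains both q3 and not q3.
          branch 1.2.2 (add T q4):
            F (q3 iff not q1): β-rule — branch into T q3, F not q1  //  F q3, T not q1.
              branch 1.2.2.1 (add T q3, F not q1):
                T (q3 implies (q3 iff not q1)): β-rule — branch into F q3  //  T (q3 iff not q1).
                  branch 1.2.2.1.1 (add F q3):
                    × closes — contains both q3 and not q3.
                  branch 1.2.2.1.2 (add T (q3 iff not q1)):
                    T (q3 iff not q1): β-rule — branch into T q3, T not q1  //  F q3, F not q1.
                      branch 1.2.2.1.2.1 (add T q3, T not q1):
                        × closes — contains both q1 and not q1.
                      branch 1.2.2.1.2.2 (add F q3, F not q1):
                        × closes — contains both q3 and not q3.
              branch 1.2.2.2 (add F q3, T not q1):
                × closes — contains both q3 and not q3.
  branch 2 (add T not q2):
    × closes — contains both q2 and not q2.
All 11 branches close.
Every branch closed, so the negation is unsatisfiable and the formula is valid.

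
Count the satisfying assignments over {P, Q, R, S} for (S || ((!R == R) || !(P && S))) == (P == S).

Initial set: {((S || ((!R == R) || !(P && S))) == (P == S))}.
((S || ((!R == R) || !(P && S))) == (P == S)): β-rule — branch into (S || ((!R == R) || !(P && S))), (P == S)  //  !(S || ((!R == R) || !(P && S))), !(P == S).
  branch 1 (add (S || ((!R == R) || !(P && S))), (P == S)):
    (S || ((!R == R) || !(P && S))): β-rule — branch into S  //  ((!R == R) || !(P && S)).
      branch 1.1 (add S):
        (P == S): β-rule — branch into P, S  //  !P, !S.
          branch 1.1.1 (add P, S):
            ○ open, literals {P=true, S=true}.
          branch 1.1.2 (add !P, !S):
            × closes — contains both S and !S.
      branch 1.2 (add ((!R == R) || !(P && S))):
        (P == S): β-rule — branch into P, S  //  !P, !S.
          branch 1.2.1 (add P, S):
            ((!R == R) || !(P && S)): β-rule — branch into (!R == R)  //  !(P && S).
              branch 1.2.1.1 (add (!R == R)):
                (!R == R): β-rule — branch into !R, R  //  !!R, !R.
                  branch 1.2.1.1.1 (add !R, R):
                    × closes — contains both R and !R.
                  branch 1.2.1.1.2 (add !!R, !R):
                    × closes — contains both R and !R.
              branch 1.2.1.2 (add !(P && S)):
                !(P && S): β-rule — branch into !P  //  !S.
                  branch 1.2.1.2.1 (add !P):
                    × closes — contains both P and !P.
                  branch 1.2.1.2.2 (add !S):
                    × closes — contains both S and !S.
          branch 1.2.2 (add !P, !S):
            ((!R == R) || !(P && S)): β-rule — branch into (!R == R)  //  !(P && S).
              branch 1.2.2.1 (add (!R == R)):
                (!R == R): β-rule — branch into !R, R  //  !!R, !R.
                  branch 1.2.2.1.1 (add !R, R):
                    × closes — contains both R and !R.
                  branch 1.2.2.1.2 (add !!R, !R):
                    × closes — contains both R and !R.
              branch 1.2.2.2 (add !(P && S)):
                !(P && S): β-rule — branch into !P  //  !S.
                  branch 1.2.2.2.1 (add !P):
                    ○ open, literals {P=false, S=false}.
                  branch 1.2.2.2.2 (add !S):
                    ○ open, literals {P=false, S=false}.
  branch 2 (add !(S || ((!R == R) || !(P && S))), !(P == S)):
    !(S || ((!R == R) || !(P && S))): α-rule — add !S, !((!R == R) || !(P && S)).
    !((!R == R) || !(P && S)): α-rule — add !(!R == R), !!(P && S).
    !!(P && S): α-rule — add P, S.
    × closes — contains both S and !S.
8 branches closed, 3 open.
Each open branch fixes some atoms; the unmentioned ones are free. Counting distinct full assignments: branch {P=true, S=true} (Q, R) contributes 4 new; branch {P=false, S=false} (Q, R) contributes 4 new; branch {P=false, S=false} (Q, R) contributes 0 new. Total: 8.

8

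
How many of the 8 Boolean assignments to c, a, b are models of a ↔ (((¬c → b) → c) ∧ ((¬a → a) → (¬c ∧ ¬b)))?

Initial set: {(a ↔ (((¬c → b) → c) ∧ ((¬a → a) → (¬c ∧ ¬b))))}.
(a ↔ (((¬c → b) → c) ∧ ((¬a → a) → (¬c ∧ ¬b)))): β-rule — branch into a, (((¬c → b) → c) ∧ ((¬a → a) → (¬c ∧ ¬b)))  //  ¬a, ¬(((¬c → b) → c) ∧ ((¬a → a) → (¬c ∧ ¬b))).
  branch 1 (add a, (((¬c → b) → c) ∧ ((¬a → a) → (¬c ∧ ¬b)))):
    (((¬c → b) → c) ∧ ((¬a → a) → (¬c ∧ ¬b))): α-rule — add ((¬c → b) → c), ((¬a → a) → (¬c ∧ ¬b)).
    ((¬c → b) → c): β-rule — branch into ¬(¬c → b)  //  c.
      branch 1.1 (add ¬(¬c → b)):
        ¬(¬c → b): α-rule — add ¬c, ¬b.
        ((¬a → a) → (¬c ∧ ¬b)): β-rule — branch into ¬(¬a → a)  //  (¬c ∧ ¬b).
          branch 1.1.1 (add ¬(¬a → a)):
            ¬(¬a → a): α-rule — add ¬a, ¬a.
            × closes — contains both a and ¬a.
          branch 1.1.2 (add (¬c ∧ ¬b)):
            (¬c ∧ ¬b): α-rule — add ¬c, ¬b.
            ○ open, literals {a=T, b=F, c=F}.
      branch 1.2 (add c):
        ((¬a → a) → (¬c ∧ ¬b)): β-rule — branch into ¬(¬a → a)  //  (¬c ∧ ¬b).
          branch 1.2.1 (add ¬(¬a → a)):
            ¬(¬a → a): α-rule — add ¬a, ¬a.
            × closes — contains both a and ¬a.
          branch 1.2.2 (add (¬c ∧ ¬b)):
            (¬c ∧ ¬b): α-rule — add ¬c, ¬b.
            × closes — contains both c and ¬c.
  branch 2 (add ¬a, ¬(((¬c → b) → c) ∧ ((¬a → a) → (¬c ∧ ¬b)))):
    ¬(((¬c → b) → c) ∧ ((¬a → a) → (¬c ∧ ¬b))): β-rule — branch into ¬((¬c → b) → c)  //  ¬((¬a → a) → (¬c ∧ ¬b)).
      branch 2.1 (add ¬((¬c → b) → c)):
        ¬((¬c → b) → c): α-rule — add (¬c → b), ¬c.
        (¬c → b): β-rule — branch into ¬¬c  //  b.
          branch 2.1.1 (add ¬¬c):
            × closes — contains both c and ¬c.
          branch 2.1.2 (add b):
            ○ open, literals {a=F, b=T, c=F}.
      branch 2.2 (add ¬((¬a → a) → (¬c ∧ ¬b))):
        ¬((¬a → a) → (¬c ∧ ¬b)): α-rule — add (¬a → a), ¬(¬c ∧ ¬b).
        (¬a → a): β-rule — branch into ¬¬a  //  a.
          branch 2.2.1 (add ¬¬a):
            × closes — contains both a and ¬a.
          branch 2.2.2 (add a):
            × closes — contains both a and ¬a.
6 branches closed, 2 open.
Each open branch fixes some atoms; the unmentioned ones are free. Counting distinct full assignments: branch {a=T, b=F, c=F} (none free) contributes 1 new; branch {a=F, b=T, c=F} (none free) contributes 1 new. Total: 2.

2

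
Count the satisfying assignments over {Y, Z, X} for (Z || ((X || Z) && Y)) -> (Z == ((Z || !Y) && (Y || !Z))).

Initial set: {((Z || ((X || Z) && Y)) -> (Z == ((Z || !Y) && (Y || !Z))))}.
((Z || ((X || Z) && Y)) -> (Z == ((Z || !Y) && (Y || !Z)))): β-rule — branch into !(Z || ((X || Z) && Y))  //  (Z == ((Z || !Y) && (Y || !Z))).
  branch 1 (add !(Z || ((X || Z) && Y))):
    !(Z || ((X || Z) && Y)): α-rule — add !Z, !((X || Z) && Y).
    !((X || Z) && Y): β-rule — branch into !(X || Z)  //  !Y.
      branch 1.1 (add !(X || Z)):
        !(X || Z): α-rule — add !X, !Z.
        ○ open, literals {X=0, Z=0}.
      branch 1.2 (add !Y):
        ○ open, literals {Y=0, Z=0}.
  branch 2 (add (Z == ((Z || !Y) && (Y || !Z)))):
    (Z == ((Z || !Y) && (Y || !Z))): β-rule — branch into Z, ((Z || !Y) && (Y || !Z))  //  !Z, !((Z || !Y) && (Y || !Z)).
      branch 2.1 (add Z, ((Z || !Y) && (Y || !Z))):
        ((Z || !Y) && (Y || !Z)): α-rule — add (Z || !Y), (Y || !Z).
        (Z || !Y): β-rule — branch into Z  //  !Y.
          branch 2.1.1 (add Z):
            (Y || !Z): β-rule — branch into Y  //  !Z.
              branch 2.1.1.1 (add Y):
                ○ open, literals {Y=1, Z=1}.
              branch 2.1.1.2 (add !Z):
                × closes — contains both Z and !Z.
          branch 2.1.2 (add !Y):
            (Y || !Z): β-rule — branch into Y  //  !Z.
              branch 2.1.2.1 (add Y):
                × closes — contains both Y and !Y.
              branch 2.1.2.2 (add !Z):
                × closes — contains both Z and !Z.
      branch 2.2 (add !Z, !((Z || !Y) && (Y || !Z))):
        !((Z || !Y) && (Y || !Z)): β-rule — branch into !(Z || !Y)  //  !(Y || !Z).
          branch 2.2.1 (add !(Z || !Y)):
            !(Z || !Y): α-rule — add !Z, !!Y.
            ○ open, literals {Y=1, Z=0}.
          branch 2.2.2 (add !(Y || !Z)):
            !(Y || !Z): α-rule — add !Y, !!Z.
            × closes — contains both Z and !Z.
4 branches closed, 4 open.
Each open branch fixes some atoms; the unmentioned ones are free. Counting distinct full assignments: branch {X=0, Z=0} (Y) contributes 2 new; branch {Y=0, Z=0} (X) contributes 1 new; branch {Y=1, Z=1} (X) contributes 2 new; branch {Y=1, Z=0} (X) contributes 1 new. Total: 6.

6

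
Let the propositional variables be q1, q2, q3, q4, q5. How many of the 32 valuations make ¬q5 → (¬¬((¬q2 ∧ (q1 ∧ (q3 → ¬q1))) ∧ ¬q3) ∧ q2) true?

16

Initial set: {T (¬q5 → (¬¬((¬q2 ∧ (q1 ∧ (q3 → ¬q1))) ∧ ¬q3) ∧ q2))}.
T (¬q5 → (¬¬((¬q2 ∧ (q1 ∧ (q3 → ¬q1))) ∧ ¬q3) ∧ q2)): β-rule — branch into F ¬q5  //  T (¬¬((¬q2 ∧ (q1 ∧ (q3 → ¬q1))) ∧ ¬q3) ∧ q2).
  branch 1 (add F ¬q5):
    ○ open, literals {q5=true}.
  branch 2 (add T (¬¬((¬q2 ∧ (q1 ∧ (q3 → ¬q1))) ∧ ¬q3) ∧ q2)):
    T (¬¬((¬q2 ∧ (q1 ∧ (q3 → ¬q1))) ∧ ¬q3) ∧ q2): α-rule — add T ¬¬((¬q2 ∧ (q1 ∧ (q3 → ¬q1))) ∧ ¬q3), T q2.
    T ¬¬((¬q2 ∧ (q1 ∧ (q3 → ¬q1))) ∧ ¬q3): drop double negation, giving T ((¬q2 ∧ (q1 ∧ (q3 → ¬q1))) ∧ ¬q3).
    T ((¬q2 ∧ (q1 ∧ (q3 → ¬q1))) ∧ ¬q3): α-rule — add T (¬q2 ∧ (q1 ∧ (q3 → ¬q1))), T ¬q3.
    T (¬q2 ∧ (q1 ∧ (q3 → ¬q1))): α-rule — add T ¬q2, T (q1 ∧ (q3 → ¬q1)).
    × closes — contains both q2 and ¬q2.
1 branch closed, 1 open.
Each open branch fixes some atoms; the unmentioned ones are free. Counting distinct full assignments: branch {q5=true} (q1, q2, q3, q4) contributes 16 new. Total: 16.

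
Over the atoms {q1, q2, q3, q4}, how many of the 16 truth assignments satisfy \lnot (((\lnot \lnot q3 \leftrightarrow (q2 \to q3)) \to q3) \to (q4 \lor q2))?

4

Initial set: {\lnot (((\lnot \lnot q3 \leftrightarrow (q2 \to q3)) \to q3) \to (q4 \lor q2))}.
\lnot (((\lnot \lnot q3 \leftrightarrow (q2 \to q3)) \to q3) \to (q4 \lor q2)): α-rule — add ((\lnot \lnot q3 \leftrightarrow (q2 \to q3)) \to q3), \lnot (q4 \lor q2).
\lnot (q4 \lor q2): α-rule — add \lnot q4, \lnot q2.
((\lnot \lnot q3 \leftrightarrow (q2 \to q3)) \to q3): β-rule — branch into \lnot (\lnot \lnot q3 \leftrightarrow (q2 \to q3))  //  q3.
  branch 1 (add \lnot (\lnot \lnot q3 \leftrightarrow (q2 \to q3))):
    \lnot (\lnot \lnot q3 \leftrightarrow (q2 \to q3)): β-rule — branch into \lnot \lnot q3, \lnot (q2 \to q3)  //  \lnot \lnot \lnot q3, (q2 \to q3).
      branch 1.1 (add \lnot \lnot q3, \lnot (q2 \to q3)):
        \lnot \lnot q3: drop double negation, giving q3.
        \lnot (q2 \to q3): α-rule — add q2, \lnot q3.
        × closes — contains both q2 and \lnot q2.
      branch 1.2 (add \lnot \lnot \lnot q3, (q2 \to q3)):
        \lnot \lnot \lnot q3: drop double negation, giving \lnot q3.
        (q2 \to q3): β-rule — branch into \lnot q2  //  q3.
          branch 1.2.1 (add \lnot q2):
            ○ open, literals {q2=F, q3=F, q4=F}.
          branch 1.2.2 (add q3):
            × closes — contains both q3 and \lnot q3.
  branch 2 (add q3):
    ○ open, literals {q2=F, q3=T, q4=F}.
2 branches closed, 2 open.
Each open branch fixes some atoms; the unmentioned ones are free. Counting distinct full assignments: branch {q2=F, q3=F, q4=F} (q1) contributes 2 new; branch {q2=F, q3=T, q4=F} (q1) contributes 2 new. Total: 4.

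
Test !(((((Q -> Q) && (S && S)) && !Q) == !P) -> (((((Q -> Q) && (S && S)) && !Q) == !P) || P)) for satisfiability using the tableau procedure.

Initial set: {!(((((Q -> Q) && (S && S)) && !Q) == !P) -> (((((Q -> Q) && (S && S)) && !Q) == !P) || P))}.
!(((((Q -> Q) && (S && S)) && !Q) == !P) -> (((((Q -> Q) && (S && S)) && !Q) == !P) || P)): α-rule — add ((((Q -> Q) && (S && S)) && !Q) == !P), !(((((Q -> Q) && (S && S)) && !Q) == !P) || P).
!(((((Q -> Q) && (S && S)) && !Q) == !P) || P): α-rule — add !((((Q -> Q) && (S && S)) && !Q) == !P), !P.
((((Q -> Q) && (S && S)) && !Q) == !P): β-rule — branch into (((Q -> Q) && (S && S)) && !Q), !P  //  !(((Q -> Q) && (S && S)) && !Q), !!P.
  branch 1 (add (((Q -> Q) && (S && S)) && !Q), !P):
    (((Q -> Q) && (S && S)) && !Q): α-rule — add ((Q -> Q) && (S && S)), !Q.
    ((Q -> Q) && (S && S)): α-rule — add (Q -> Q), (S && S).
    (S && S): α-rule — add S, S.
    !((((Q -> Q) && (S && S)) && !Q) == !P): β-rule — branch into (((Q -> Q) && (S && S)) && !Q), !!P  //  !(((Q -> Q) && (S && S)) && !Q), !P.
      branch 1.1 (add (((Q -> Q) && (S && S)) && !Q), !!P):
        × closes — contains both P and !P.
      branch 1.2 (add !(((Q -> Q) && (S && S)) && !Q), !P):
        (Q -> Q): β-rule — branch into !Q  //  Q.
          branch 1.2.1 (add !Q):
            !(((Q -> Q) && (S && S)) && !Q): β-rule — branch into !((Q -> Q) && (S && S))  //  !!Q.
              branch 1.2.1.1 (add !((Q -> Q) && (S && S))):
                !((Q -> Q) && (S && S)): β-rule — branch into !(Q -> Q)  //  !(S && S).
                  branch 1.2.1.1.1 (add !(Q -> Q)):
                    !(Q -> Q): α-rule — add Q, !Q.
                    × closes — contains both Q and !Q.
                  branch 1.2.1.1.2 (add !(S && S)):
                    !(S && S): β-rule — branch into !S  //  !S.
                      branch 1.2.1.1.2.1 (add !S):
                        × closes — contains both S and !S.
                      branch 1.2.1.1.2.2 (add !S):
                        × closes — contains both S and !S.
              branch 1.2.1.2 (add !!Q):
                × closes — contains both Q and !Q.
          branch 1.2.2 (add Q):
            × closes — contains both Q and !Q.
  branch 2 (add !(((Q -> Q) && (S && S)) && !Q), !!P):
    × closes — contains both P and !P.
All 7 branches close.
Every branch closed; the formula is unsatisfiable.

Unsatisfiable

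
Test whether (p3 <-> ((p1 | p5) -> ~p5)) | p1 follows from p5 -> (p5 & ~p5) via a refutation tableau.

No

Initial set: {(p5 -> (p5 & ~p5)); ~((p3 <-> ((p1 | p5) -> ~p5)) | p1)}.
~((p3 <-> ((p1 | p5) -> ~p5)) | p1): α-rule — add ~(p3 <-> ((p1 | p5) -> ~p5)), ~p1.
(p5 -> (p5 & ~p5)): β-rule — branch into ~p5  //  (p5 & ~p5).
  branch 1 (add ~p5):
    ~(p3 <-> ((p1 | p5) -> ~p5)): β-rule — branch into p3, ~((p1 | p5) -> ~p5)  //  ~p3, ((p1 | p5) -> ~p5).
      branch 1.1 (add p3, ~((p1 | p5) -> ~p5)):
        ~((p1 | p5) -> ~p5): α-rule — add (p1 | p5), ~~p5.
        × closes — contains both p5 and ~p5.
      branch 1.2 (add ~p3, ((p1 | p5) -> ~p5)):
        ((p1 | p5) -> ~p5): β-rule — branch into ~(p1 | p5)  //  ~p5.
          branch 1.2.1 (add ~(p1 | p5)):
            ~(p1 | p5): α-rule — add ~p1, ~p5.
            ○ open, literals {p1=F, p3=F, p5=F}.
          branch 1.2.2 (add ~p5):
            ○ open, literals {p1=F, p3=F, p5=F}.
  branch 2 (add (p5 & ~p5)):
    (p5 & ~p5): α-rule — add p5, ~p5.
    × closes — contains both p5 and ~p5.
2 branches closed, 2 open.
An open branch gives a countermodel: p1=F, p3=F, p5=F (unmentioned atoms arbitrary); the premises hold there but the conclusion fails.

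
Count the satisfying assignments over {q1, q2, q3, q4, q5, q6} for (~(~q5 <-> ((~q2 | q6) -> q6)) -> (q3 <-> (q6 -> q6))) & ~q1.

24

Initial set: {((~(~q5 <-> ((~q2 | q6) -> q6)) -> (q3 <-> (q6 -> q6))) & ~q1)}.
((~(~q5 <-> ((~q2 | q6) -> q6)) -> (q3 <-> (q6 -> q6))) & ~q1): α-rule — add (~(~q5 <-> ((~q2 | q6) -> q6)) -> (q3 <-> (q6 -> q6))), ~q1.
(~(~q5 <-> ((~q2 | q6) -> q6)) -> (q3 <-> (q6 -> q6))): β-rule — branch into ~~(~q5 <-> ((~q2 | q6) -> q6))  //  (q3 <-> (q6 -> q6)).
  branch 1 (add ~~(~q5 <-> ((~q2 | q6) -> q6))):
    ~~(~q5 <-> ((~q2 | q6) -> q6)): β-rule — branch into ~q5, ((~q2 | q6) -> q6)  //  ~~q5, ~((~q2 | q6) -> q6).
      branch 1.1 (add ~q5, ((~q2 | q6) -> q6)):
        ((~q2 | q6) -> q6): β-rule — branch into ~(~q2 | q6)  //  q6.
          branch 1.1.1 (add ~(~q2 | q6)):
            ~(~q2 | q6): α-rule — add ~~q2, ~q6.
            ○ open, literals {q1=false, q2=true, q5=false, q6=false}.
          branch 1.1.2 (add q6):
            ○ open, literals {q1=false, q5=false, q6=true}.
      branch 1.2 (add ~~q5, ~((~q2 | q6) -> q6)):
        ~((~q2 | q6) -> q6): α-rule — add (~q2 | q6), ~q6.
        (~q2 | q6): β-rule — branch into ~q2  //  q6.
          branch 1.2.1 (add ~q2):
            ○ open, literals {q1=false, q2=false, q5=true, q6=false}.
          branch 1.2.2 (add q6):
            × closes — contains both q6 and ~q6.
  branch 2 (add (q3 <-> (q6 -> q6))):
    (q3 <-> (q6 -> q6)): β-rule — branch into q3, (q6 -> q6)  //  ~q3, ~(q6 -> q6).
      branch 2.1 (add q3, (q6 -> q6)):
        (q6 -> q6): β-rule — branch into ~q6  //  q6.
          branch 2.1.1 (add ~q6):
            ○ open, literals {q1=false, q3=true, q6=false}.
          branch 2.1.2 (add q6):
            ○ open, literals {q1=false, q3=true, q6=true}.
      branch 2.2 (add ~q3, ~(q6 -> q6)):
        ~(q6 -> q6): α-rule — add q6, ~q6.
        × closes — contains both q6 and ~q6.
2 branches closed, 5 open.
Each open branch fixes some atoms; the unmentioned ones are free. Counting distinct full assignments: branch {q1=false, q2=true, q5=false, q6=false} (q3, q4) contributes 4 new; branch {q1=false, q5=false, q6=true} (q2, q3, q4) contributes 8 new; branch {q1=false, q2=false, q5=true, q6=false} (q3, q4) contributes 4 new; branch {q1=false, q3=true, q6=false} (q2, q4, q5) contributes 4 new; branch {q1=false, q3=true, q6=true} (q2, q4, q5) contributes 4 new. Total: 24.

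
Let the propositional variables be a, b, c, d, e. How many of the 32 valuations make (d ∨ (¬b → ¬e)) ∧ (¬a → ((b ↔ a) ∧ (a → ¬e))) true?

20

Initial set: {T ((d ∨ (¬b → ¬e)) ∧ (¬a → ((b ↔ a) ∧ (a → ¬e))))}.
T ((d ∨ (¬b → ¬e)) ∧ (¬a → ((b ↔ a) ∧ (a → ¬e)))): α-rule — add T (d ∨ (¬b → ¬e)), T (¬a → ((b ↔ a) ∧ (a → ¬e))).
T (d ∨ (¬b → ¬e)): β-rule — branch into T d  //  T (¬b → ¬e).
  branch 1 (add T d):
    T (¬a → ((b ↔ a) ∧ (a → ¬e))): β-rule — branch into F ¬a  //  T ((b ↔ a) ∧ (a → ¬e)).
      branch 1.1 (add F ¬a):
        ○ open, literals {a=T, d=T}.
      branch 1.2 (add T ((b ↔ a) ∧ (a → ¬e))):
        T ((b ↔ a) ∧ (a → ¬e)): α-rule — add T (b ↔ a), T (a → ¬e).
        T (b ↔ a): β-rule — branch into T b, T a  //  F b, F a.
          branch 1.2.1 (add T b, T a):
            T (a → ¬e): β-rule — branch into F a  //  T ¬e.
              branch 1.2.1.1 (add F a):
                × closes — contains both a and ¬a.
              branch 1.2.1.2 (add T ¬e):
                ○ open, literals {a=T, b=T, d=T, e=F}.
          branch 1.2.2 (add F b, F a):
            T (a → ¬e): β-rule — branch into F a  //  T ¬e.
              branch 1.2.2.1 (add F a):
                ○ open, literals {a=F, b=F, d=T}.
              branch 1.2.2.2 (add T ¬e):
                ○ open, literals {a=F, b=F, d=T, e=F}.
  branch 2 (add T (¬b → ¬e)):
    T (¬a → ((b ↔ a) ∧ (a → ¬e))): β-rule — branch into F ¬a  //  T ((b ↔ a) ∧ (a → ¬e)).
      branch 2.1 (add F ¬a):
        T (¬b → ¬e): β-rule — branch into F ¬b  //  T ¬e.
          branch 2.1.1 (add F ¬b):
            ○ open, literals {a=T, b=T}.
          branch 2.1.2 (add T ¬e):
            ○ open, literals {a=T, e=F}.
      branch 2.2 (add T ((b ↔ a) ∧ (a → ¬e))):
        T ((b ↔ a) ∧ (a → ¬e)): α-rule — add T (b ↔ a), T (a → ¬e).
        T (¬b → ¬e): β-rule — branch into F ¬b  //  T ¬e.
          branch 2.2.1 (add F ¬b):
            T (b ↔ a): β-rule — branch into T b, T a  //  F b, F a.
              branch 2.2.1.1 (add T b, T a):
                T (a → ¬e): β-rule — branch into F a  //  T ¬e.
                  branch 2.2.1.1.1 (add F a):
                    × closes — contains both a and ¬a.
                  branch 2.2.1.1.2 (add T ¬e):
                    ○ open, literals {a=T, b=T, e=F}.
              branch 2.2.1.2 (add F b, F a):
                × closes — contains both b and ¬b.
          branch 2.2.2 (add T ¬e):
            T (b ↔ a): β-rule — branch into T b, T a  //  F b, F a.
              branch 2.2.2.1 (add T b, T a):
                T (a → ¬e): β-rule — branch into F a  //  T ¬e.
                  branch 2.2.2.1.1 (add F a):
                    × closes — contains both a and ¬a.
                  branch 2.2.2.1.2 (add T ¬e):
                    ○ open, literals {a=T, b=T, e=F}.
              branch 2.2.2.2 (add F b, F a):
                T (a → ¬e): β-rule — branch into F a  //  T ¬e.
                  branch 2.2.2.2.1 (add F a):
                    ○ open, literals {a=F, b=F, e=F}.
                  branch 2.2.2.2.2 (add T ¬e):
                    ○ open, literals {a=F, b=F, e=F}.
4 branches closed, 10 open.
Each open branch fixes some atoms; the unmentioned ones are free. Counting distinct full assignments: branch {a=T, d=T} (b, c, e) contributes 8 new; branch {a=T, b=T, d=T, e=F} (c) contributes 0 new; branch {a=F, b=F, d=T} (c, e) contributes 4 new; branch {a=F, b=F, d=T, e=F} (c) contributes 0 new; branch {a=T, b=T} (c, d, e) contributes 4 new; branch {a=T, e=F} (b, c, d) contributes 2 new; branch {a=T, b=T, e=F} (c, d) contributes 0 new; branch {a=T, b=T, e=F} (c, d) contributes 0 new; branch {a=F, b=F, e=F} (c, d) contributes 2 new; branch {a=F, b=F, e=F} (c, d) contributes 0 new. Total: 20.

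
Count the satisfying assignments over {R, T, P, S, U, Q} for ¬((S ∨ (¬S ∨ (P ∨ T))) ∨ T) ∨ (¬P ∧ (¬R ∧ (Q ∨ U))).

12

Initial set: {T (¬((S ∨ (¬S ∨ (P ∨ T))) ∨ T) ∨ (¬P ∧ (¬R ∧ (Q ∨ U))))}.
T (¬((S ∨ (¬S ∨ (P ∨ T))) ∨ T) ∨ (¬P ∧ (¬R ∧ (Q ∨ U)))): β-rule — branch into T ¬((S ∨ (¬S ∨ (P ∨ T))) ∨ T)  //  T (¬P ∧ (¬R ∧ (Q ∨ U))).
  branch 1 (add T ¬((S ∨ (¬S ∨ (P ∨ T))) ∨ T)):
    T ¬((S ∨ (¬S ∨ (P ∨ T))) ∨ T): α-rule — add F (S ∨ (¬S ∨ (P ∨ T))), F T.
    F (S ∨ (¬S ∨ (P ∨ T))): α-rule — add F S, F (¬S ∨ (P ∨ T)).
    F (¬S ∨ (P ∨ T)): α-rule — add F ¬S, F (P ∨ T).
    × closes — contains both S and ¬S.
  branch 2 (add T (¬P ∧ (¬R ∧ (Q ∨ U)))):
    T (¬P ∧ (¬R ∧ (Q ∨ U))): α-rule — add T ¬P, T (¬R ∧ (Q ∨ U)).
    T (¬R ∧ (Q ∨ U)): α-rule — add T ¬R, T (Q ∨ U).
    T (Q ∨ U): β-rule — branch into T Q  //  T U.
      branch 2.1 (add T Q):
        ○ open, literals {P=false, Q=true, R=false}.
      branch 2.2 (add T U):
        ○ open, literals {P=false, R=false, U=true}.
1 branch closed, 2 open.
Each open branch fixes some atoms; the unmentioned ones are free. Counting distinct full assignments: branch {P=false, Q=true, R=false} (T, S, U) contributes 8 new; branch {P=false, R=false, U=true} (T, S, Q) contributes 4 new. Total: 12.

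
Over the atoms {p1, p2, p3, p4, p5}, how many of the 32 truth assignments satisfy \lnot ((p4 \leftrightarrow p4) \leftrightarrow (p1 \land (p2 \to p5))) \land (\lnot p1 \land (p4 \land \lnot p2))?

Initial set: {(\lnot ((p4 \leftrightarrow p4) \leftrightarrow (p1 \land (p2 \to p5))) \land (\lnot p1 \land (p4 \land \lnot p2)))}.
(\lnot ((p4 \leftrightarrow p4) \leftrightarrow (p1 \land (p2 \to p5))) \land (\lnot p1 \land (p4 \land \lnot p2))): α-rule — add \lnot ((p4 \leftrightarrow p4) \leftrightarrow (p1 \land (p2 \to p5))), (\lnot p1 \land (p4 \land \lnot p2)).
(\lnot p1 \land (p4 \land \lnot p2)): α-rule — add \lnot p1, (p4 \land \lnot p2).
(p4 \land \lnot p2): α-rule — add p4, \lnot p2.
\lnot ((p4 \leftrightarrow p4) \leftrightarrow (p1 \land (p2 \to p5))): β-rule — branch into (p4 \leftrightarrow p4), \lnot (p1 \land (p2 \to p5))  //  \lnot (p4 \leftrightarrow p4), (p1 \land (p2 \to p5)).
  branch 1 (add (p4 \leftrightarrow p4), \lnot (p1 \land (p2 \to p5))):
    (p4 \leftrightarrow p4): β-rule — branch into p4, p4  //  \lnot p4, \lnot p4.
      branch 1.1 (add p4, p4):
        \lnot (p1 \land (p2 \to p5)): β-rule — branch into \lnot p1  //  \lnot (p2 \to p5).
          branch 1.1.1 (add \lnot p1):
            ○ open, literals {p1=F, p2=F, p4=T}.
          branch 1.1.2 (add \lnot (p2 \to p5)):
            \lnot (p2 \to p5): α-rule — add p2, \lnot p5.
            × closes — contains both p2 and \lnot p2.
      branch 1.2 (add \lnot p4, \lnot p4):
        × closes — contains both p4 and \lnot p4.
  branch 2 (add \lnot (p4 \leftrightarrow p4), (p1 \land (p2 \to p5))):
    (p1 \land (p2 \to p5)): α-rule — add p1, (p2 \to p5).
    × closes — contains both p1 and \lnot p1.
3 branches closed, 1 open.
Each open branch fixes some atoms; the unmentioned ones are free. Counting distinct full assignments: branch {p1=F, p2=F, p4=T} (p3, p5) contributes 4 new. Total: 4.

4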